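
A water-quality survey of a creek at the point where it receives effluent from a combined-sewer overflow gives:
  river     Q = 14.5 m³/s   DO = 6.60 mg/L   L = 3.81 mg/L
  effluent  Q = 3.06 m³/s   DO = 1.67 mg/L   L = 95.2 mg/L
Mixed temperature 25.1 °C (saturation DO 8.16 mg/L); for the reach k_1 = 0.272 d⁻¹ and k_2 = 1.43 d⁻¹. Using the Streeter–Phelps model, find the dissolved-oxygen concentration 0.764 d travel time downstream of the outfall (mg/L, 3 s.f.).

DO ≈ 5.14 mg/L

Mixed DO = (14.5×6.60 + 3.06×1.67)/(14.5+3.06) = 100.8/17.56 = 5.741 mg/L.
Mixed L₀ = (14.5×3.81 + 3.06×95.2)/(17.56) = 346.6/17.56 = 19.74 mg/L.
Initial deficit D₀ = C_s − DO₀ = 8.16 − 5.741 = 2.419 mg/L.
D(0.764) = [0.272×19.74/(1.43−0.272)](e^(−0.272×0.764) − e^(−1.43×0.764)) + 2.419 e^(−1.43×0.764)
= 4.636 × (0.8124 − 0.3354) + 2.419 × 0.3354 = 3.022 mg/L.
DO = 8.16 − 3.022 = 5.138 mg/L.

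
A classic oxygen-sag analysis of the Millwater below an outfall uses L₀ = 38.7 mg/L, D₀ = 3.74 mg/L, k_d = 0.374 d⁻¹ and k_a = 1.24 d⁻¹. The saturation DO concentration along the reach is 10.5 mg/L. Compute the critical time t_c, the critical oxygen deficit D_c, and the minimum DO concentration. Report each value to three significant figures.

At the critical point dD/dt = 0, so k_d L₀ e^(−k_d t) = k_a D. Substituting D(t) from the Streeter–Phelps equation and solving for t gives
t_c = ln[(k_a/k_d)(1 − D₀(k_a−k_d)/(k_d L₀))] / (k_a−k_d).
Here k_a−k_d = 0.8660 d⁻¹ and 1 − D₀(k_a−k_d)/(k_d L₀) = 1 − 3.74×0.8660/(0.374×38.7) = 0.7762, so
t_c = ln(3.316 × 0.7762) / 0.8660 = 0.9453 / 0.8660 = 1.092 d.
L(t_c) = L₀ e^(−k_d t_c) = 38.7 × 0.6648 = 25.73 mg/L, and at the critical point k_a D_c = k_d L, so D_c = (0.374/1.24) × 25.73 = 7.760 mg/L.
Minimum DO = C_s − D_c = 10.5 − 7.760 = 2.740 mg/L.

t_c ≈ 1.09 d; D_c ≈ 7.76 mg/L; min DO ≈ 2.74 mg/L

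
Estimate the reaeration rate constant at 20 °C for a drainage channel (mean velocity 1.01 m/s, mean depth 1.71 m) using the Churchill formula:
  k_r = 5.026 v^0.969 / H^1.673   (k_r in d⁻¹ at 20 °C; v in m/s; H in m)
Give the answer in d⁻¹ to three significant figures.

k_r ≈ 2.07 d⁻¹

k_r = 5.026 × 1.01^0.969 / 1.71^1.673 = 5.026 × 1.010 / 2.454 = 2.068 d⁻¹.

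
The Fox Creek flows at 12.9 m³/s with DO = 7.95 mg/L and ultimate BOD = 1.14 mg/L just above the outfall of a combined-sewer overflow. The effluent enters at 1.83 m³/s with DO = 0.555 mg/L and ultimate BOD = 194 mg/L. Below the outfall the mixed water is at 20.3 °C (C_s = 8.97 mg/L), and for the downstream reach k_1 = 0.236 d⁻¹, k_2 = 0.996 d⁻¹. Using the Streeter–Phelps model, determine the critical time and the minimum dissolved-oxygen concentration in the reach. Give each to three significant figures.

t_c ≈ 1.52 d; minimum DO ≈ 4.81 mg/L

Mixed DO = (12.9×7.95 + 1.83×0.555)/(12.9+1.83) = 103.6/14.73 = 7.031 mg/L.
Mixed L₀ = (12.9×1.14 + 1.83×194)/(14.73) = 369.7/14.73 = 25.10 mg/L.
Initial deficit D₀ = C_s − DO₀ = 8.97 − 7.031 = 1.939 mg/L.
t_c = (1/0.7600) ln[(0.996/0.236)(1 − 1.939×0.7600/(0.236×25.10))] = 1.316 × ln(3.171) = 1.518 d.
D_c = (0.236/0.996) × 25.10 × e^(−0.236×1.518) = 0.2369 × 25.10 × 0.6988 = 4.156 mg/L.
Minimum DO = 8.97 − 4.156 = 4.814 mg/L.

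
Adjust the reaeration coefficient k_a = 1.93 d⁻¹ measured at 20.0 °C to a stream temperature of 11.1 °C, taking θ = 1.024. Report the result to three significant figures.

k_a ≈ 1.56 d⁻¹

k_a(T₂) = k_a(T₁) · θ^(T₂−T₁) = 1.93 × 1.024^(11.1−20.0)
= 1.93 × 1.024^-8.90 = 1.93 × 0.8097 = 1.563 d⁻¹.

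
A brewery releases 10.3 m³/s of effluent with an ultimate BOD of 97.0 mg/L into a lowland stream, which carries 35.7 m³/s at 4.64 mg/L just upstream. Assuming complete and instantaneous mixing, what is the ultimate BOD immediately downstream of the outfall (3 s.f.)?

Flow-weighted mixing: C = (Q_r C_r + Q_w C_w)/(Q_r + Q_w)
= (35.7×4.64 + 10.3×97.0)/(35.7 + 10.3) = 1165/46.00 = 25.32 mg/L.

25.3 mg/L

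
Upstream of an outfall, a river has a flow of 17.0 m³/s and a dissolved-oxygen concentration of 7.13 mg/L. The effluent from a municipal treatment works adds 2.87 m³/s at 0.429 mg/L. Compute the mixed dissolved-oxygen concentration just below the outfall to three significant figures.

6.16 mg/L

Flow-weighted mixing: C = (Q_r C_r + Q_w C_w)/(Q_r + Q_w)
= (17.0×7.13 + 2.87×0.429)/(17.0 + 2.87) = 122.4/19.87 = 6.162 mg/L.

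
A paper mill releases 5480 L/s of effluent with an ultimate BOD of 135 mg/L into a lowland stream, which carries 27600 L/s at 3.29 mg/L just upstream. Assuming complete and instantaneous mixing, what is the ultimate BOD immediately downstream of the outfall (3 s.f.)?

25.1 mg/L

Flow-weighted mixing: C = (Q_r C_r + Q_w C_w)/(Q_r + Q_w)
= (27600×3.29 + 5480×135)/(27600 + 5480) = 830600/33080 = 25.11 mg/L.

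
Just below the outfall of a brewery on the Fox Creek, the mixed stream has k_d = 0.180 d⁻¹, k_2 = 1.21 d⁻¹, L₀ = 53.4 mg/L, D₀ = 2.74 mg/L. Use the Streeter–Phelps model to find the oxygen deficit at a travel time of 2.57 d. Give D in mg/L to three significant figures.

k_d L₀/(k_2−k_d) = 0.180×53.4/(1.21−0.180) = 9.612/1.030 = 9.332 mg/L.
e^(−k_d t) = e^(−0.180×2.570) = 0.6296; e^(−k_2 t) = e^(−1.21×2.570) = 0.04461.
D = 9.332 × (0.6296 − 0.04461) + 2.74 × 0.04461 = 5.460 + 0.1222 = 5.582 mg/L.

D ≈ 5.58 mg/L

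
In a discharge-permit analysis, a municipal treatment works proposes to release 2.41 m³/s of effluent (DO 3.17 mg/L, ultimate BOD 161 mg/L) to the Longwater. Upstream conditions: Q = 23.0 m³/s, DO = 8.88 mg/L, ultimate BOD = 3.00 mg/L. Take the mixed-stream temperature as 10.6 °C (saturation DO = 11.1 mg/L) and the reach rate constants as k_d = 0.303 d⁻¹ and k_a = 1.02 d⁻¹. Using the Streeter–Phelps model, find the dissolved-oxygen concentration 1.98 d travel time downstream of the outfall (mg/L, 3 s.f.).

Mixed DO = (23.0×8.88 + 2.41×3.17)/(23.0+2.41) = 211.9/25.41 = 8.338 mg/L.
Mixed L₀ = (23.0×3.00 + 2.41×161)/(25.41) = 457.0/25.41 = 17.99 mg/L.
Initial deficit D₀ = C_s − DO₀ = 11.1 − 8.338 = 2.762 mg/L.
D(1.98) = [0.303×17.99/(1.02−0.303)](e^(−0.303×1.98) − e^(−1.02×1.98)) + 2.762 e^(−1.02×1.98)
= 7.601 × (0.5488 − 0.1327) + 2.762 × 0.1327 = 3.529 mg/L.
DO = 11.1 − 3.529 = 7.571 mg/L.

DO ≈ 7.57 mg/L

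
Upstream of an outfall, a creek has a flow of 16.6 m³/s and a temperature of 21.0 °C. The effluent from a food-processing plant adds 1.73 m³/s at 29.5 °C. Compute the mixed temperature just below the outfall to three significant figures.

21.8 °C

Flow-weighted mixing: C = (Q_r C_r + Q_w C_w)/(Q_r + Q_w)
= (16.6×21.0 + 1.73×29.5)/(16.6 + 1.73) = 399.6/18.33 = 21.80 °C.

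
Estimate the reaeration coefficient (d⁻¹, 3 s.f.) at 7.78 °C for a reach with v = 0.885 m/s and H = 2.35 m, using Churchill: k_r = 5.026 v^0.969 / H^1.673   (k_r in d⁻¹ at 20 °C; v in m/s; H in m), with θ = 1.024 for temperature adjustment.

k_r ≈ 0.800 d⁻¹

k_r(20) = 5.026 × 0.885^0.969 / 2.35^1.673 = 5.026 × 0.8884 / 4.176 = 1.069 d⁻¹.
k_r(7.78) = 1.069 × 1.024^(7.78−20) = 1.069 × 0.7484 = 0.8001 d⁻¹.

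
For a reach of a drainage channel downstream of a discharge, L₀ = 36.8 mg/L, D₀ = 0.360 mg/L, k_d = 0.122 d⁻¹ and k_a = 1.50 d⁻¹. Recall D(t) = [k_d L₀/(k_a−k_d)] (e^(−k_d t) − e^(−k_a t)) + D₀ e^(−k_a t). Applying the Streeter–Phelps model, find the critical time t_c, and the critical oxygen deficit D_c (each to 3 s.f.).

t_c ≈ 1.74 d; D_c ≈ 2.42 mg/L

At the critical point dD/dt = 0, so k_d L₀ e^(−k_d t) = k_a D. Substituting D(t) from the Streeter–Phelps equation and solving for t gives
t_c = ln[(k_a/k_d)(1 − D₀(k_a−k_d)/(k_d L₀))] / (k_a−k_d).
Here k_a−k_d = 1.378 d⁻¹ and 1 − D₀(k_a−k_d)/(k_d L₀) = 1 − 0.360×1.378/(0.122×36.8) = 0.8895, so
t_c = ln(12.30 × 0.8895) / 1.378 = 2.392 / 1.378 = 1.736 d.
L(t_c) = L₀ e^(−k_d t_c) = 36.8 × 0.8091 = 29.78 mg/L, and at the critical point k_a D_c = k_d L, so D_c = (0.122/1.50) × 29.78 = 2.422 mg/L.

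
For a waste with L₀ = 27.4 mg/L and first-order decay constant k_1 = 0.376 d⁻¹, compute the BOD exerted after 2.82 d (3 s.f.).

y ≈ 17.9 mg/L

y_t = L₀(1 − e^(−k_1 t)) = 27.4 × (1 − e^(−0.376×2.82))
= 27.4 × (1 − 0.3463) = 27.4 × 0.6537 = 17.91 mg/L.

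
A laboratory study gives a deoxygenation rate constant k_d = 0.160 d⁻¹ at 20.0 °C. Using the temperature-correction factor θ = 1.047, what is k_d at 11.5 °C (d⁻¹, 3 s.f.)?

k_d(T₂) = k_d(T₁) · θ^(T₂−T₁) = 0.160 × 1.047^(11.5−20.0)
= 0.160 × 1.047^-8.50 = 0.160 × 0.6768 = 0.1083 d⁻¹.

k_d ≈ 0.108 d⁻¹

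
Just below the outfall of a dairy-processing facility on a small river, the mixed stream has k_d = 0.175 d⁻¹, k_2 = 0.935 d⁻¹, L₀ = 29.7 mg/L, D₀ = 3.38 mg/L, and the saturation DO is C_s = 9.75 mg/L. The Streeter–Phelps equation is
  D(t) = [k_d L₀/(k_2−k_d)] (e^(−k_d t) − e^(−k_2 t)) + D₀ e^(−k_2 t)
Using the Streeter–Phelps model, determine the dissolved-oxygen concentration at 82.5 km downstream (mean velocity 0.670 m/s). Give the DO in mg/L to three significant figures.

DO ≈ 5.33 mg/L

Travel time t = x/v = 82.5 km / (0.670 m/s) = 82500 m / 0.670 m/s = 123100 s = 1.425 d.
k_d L₀/(k_2−k_d) = 0.175×29.7/(0.935−0.175) = 5.197/0.7600 = 6.839 mg/L.
e^(−k_d t) = e^(−0.175×1.425) = 0.7793; e^(−k_2 t) = e^(−0.935×1.425) = 0.2638.
D = 6.839 × (0.7793 − 0.2638) + 3.38 × 0.2638 = 3.525 + 0.8917 = 4.417 mg/L.
DO = C_s − D = 9.75 − 4.417 = 5.333 mg/L.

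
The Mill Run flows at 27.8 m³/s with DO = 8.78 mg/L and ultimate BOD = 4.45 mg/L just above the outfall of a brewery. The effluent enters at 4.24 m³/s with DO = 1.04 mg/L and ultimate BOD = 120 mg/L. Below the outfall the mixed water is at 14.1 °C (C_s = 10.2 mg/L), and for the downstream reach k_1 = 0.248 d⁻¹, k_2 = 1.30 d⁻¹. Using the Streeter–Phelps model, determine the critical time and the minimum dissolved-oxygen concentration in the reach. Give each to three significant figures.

Mixed DO = (27.8×8.78 + 4.24×1.04)/(27.8+4.24) = 248.5/32.04 = 7.756 mg/L.
Mixed L₀ = (27.8×4.45 + 4.24×120)/(32.04) = 632.5/32.04 = 19.74 mg/L.
Initial deficit D₀ = C_s − DO₀ = 10.2 − 7.756 = 2.444 mg/L.
t_c = (1/1.052) ln[(1.30/0.248)(1 − 2.444×1.052/(0.248×19.74))] = 0.9506 × ln(2.489) = 0.8667 d.
D_c = (0.248/1.30) × 19.74 × e^(−0.248×0.8667) = 0.1908 × 19.74 × 0.8066 = 3.038 mg/L.
Minimum DO = 10.2 − 3.038 = 7.162 mg/L.

t_c ≈ 0.867 d; minimum DO ≈ 7.16 mg/L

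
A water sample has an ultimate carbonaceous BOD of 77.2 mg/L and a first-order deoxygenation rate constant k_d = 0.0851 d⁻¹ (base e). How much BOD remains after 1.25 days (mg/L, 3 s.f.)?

L_t = L₀ e^(−k_d t) = 77.2 × e^(−0.0851×1.25) = 77.2 × 0.8991 = 69.41 mg/L.

L ≈ 69.4 mg/L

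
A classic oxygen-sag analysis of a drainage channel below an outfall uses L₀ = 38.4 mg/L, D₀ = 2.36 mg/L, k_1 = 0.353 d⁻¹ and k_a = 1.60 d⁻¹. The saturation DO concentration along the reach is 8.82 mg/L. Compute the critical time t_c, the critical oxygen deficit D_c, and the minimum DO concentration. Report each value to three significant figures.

t_c ≈ 1.02 d; D_c ≈ 5.92 mg/L; min DO ≈ 2.90 mg/L

With k_a/k_1 = 4.533 and 1 − D₀(k_a−k_1)/(k_1 L₀) = 0.7829,
t_c = ln(4.533 × 0.7829) / (1.60 − 0.353) = ln(3.549) / 1.247 = 1.267/1.247 = 1.016 d.
L(t_c) = L₀ e^(−k_1 t_c) = 38.4 × 0.6987 = 26.83 mg/L, and at the critical point k_a D_c = k_1 L, so D_c = (0.353/1.60) × 26.83 = 5.919 mg/L.
Minimum DO = C_s − D_c = 8.82 − 5.919 = 2.901 mg/L.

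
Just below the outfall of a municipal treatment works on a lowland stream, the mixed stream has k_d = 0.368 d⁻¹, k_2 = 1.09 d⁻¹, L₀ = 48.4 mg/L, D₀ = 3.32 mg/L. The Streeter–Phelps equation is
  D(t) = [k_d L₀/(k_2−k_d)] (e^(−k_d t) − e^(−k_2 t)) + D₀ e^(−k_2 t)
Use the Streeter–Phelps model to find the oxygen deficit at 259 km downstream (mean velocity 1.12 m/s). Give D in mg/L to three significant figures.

Travel time t = x/v = 259 km / (1.12 m/s) = 259000 m / 1.12 m/s = 231200 s = 2.677 d.
k_d L₀/(k_2−k_d) = 0.368×48.4/(1.09−0.368) = 17.81/0.7220 = 24.67 mg/L.
e^(−k_d t) = e^(−0.368×2.677) = 0.3735; e^(−k_2 t) = e^(−1.09×2.677) = 0.05407.
D = 24.67 × (0.3735 − 0.05407) + 3.32 × 0.05407 = 7.879 + 0.1795 = 8.058 mg/L.

D ≈ 8.06 mg/L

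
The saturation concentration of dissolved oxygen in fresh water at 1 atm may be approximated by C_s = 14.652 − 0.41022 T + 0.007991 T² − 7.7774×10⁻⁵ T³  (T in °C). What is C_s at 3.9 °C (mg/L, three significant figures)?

C_s = 14.652 − 0.41022×3.9 + 0.007991×3.9² − 7.7774×10⁻⁵×3.9³ = 13.17 mg/L.

C_s ≈ 13.2 mg/L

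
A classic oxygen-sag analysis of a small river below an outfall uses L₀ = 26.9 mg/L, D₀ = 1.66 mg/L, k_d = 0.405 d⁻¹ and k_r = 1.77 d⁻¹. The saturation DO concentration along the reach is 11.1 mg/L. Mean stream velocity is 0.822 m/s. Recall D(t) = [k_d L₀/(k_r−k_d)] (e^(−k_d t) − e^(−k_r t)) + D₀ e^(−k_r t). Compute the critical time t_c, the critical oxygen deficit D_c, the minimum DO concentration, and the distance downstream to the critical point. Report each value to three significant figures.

t_c ≈ 0.910 d; D_c ≈ 4.26 mg/L; min DO ≈ 6.84 mg/L; x_c ≈ 64.6 km

At the critical point dD/dt = 0, so k_d L₀ e^(−k_d t) = k_r D. Substituting D(t) from the Streeter–Phelps equation and solving for t gives
t_c = ln[(k_r/k_d)(1 − D₀(k_r−k_d)/(k_d L₀))] / (k_r−k_d).
Here k_r−k_d = 1.365 d⁻¹ and 1 − D₀(k_r−k_d)/(k_d L₀) = 1 − 1.66×1.365/(0.405×26.9) = 0.7920, so
t_c = ln(4.370 × 0.7920) / 1.365 = 1.242 / 1.365 = 0.9096 d.
L(t_c) = L₀ e^(−k_d t_c) = 26.9 × 0.6918 = 18.61 mg/L, and at the critical point k_r D_c = k_d L, so D_c = (0.405/1.77) × 18.61 = 4.258 mg/L.
Minimum DO = C_s − D_c = 11.1 − 4.258 = 6.842 mg/L.
x_c = v t_c = 0.822 m/s × 0.9096 d × 86400 s/d = 64600 m ≈ 64.6 km.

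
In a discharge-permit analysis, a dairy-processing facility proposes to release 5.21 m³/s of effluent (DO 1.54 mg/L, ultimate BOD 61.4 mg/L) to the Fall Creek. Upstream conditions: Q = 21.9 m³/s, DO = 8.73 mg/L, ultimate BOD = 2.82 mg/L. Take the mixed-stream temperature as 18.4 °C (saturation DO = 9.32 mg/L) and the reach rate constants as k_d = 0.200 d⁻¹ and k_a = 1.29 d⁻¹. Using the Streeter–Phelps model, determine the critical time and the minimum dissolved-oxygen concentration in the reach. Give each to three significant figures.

t_c ≈ 0.388 d; minimum DO ≈ 7.30 mg/L

Mixed DO = (21.9×8.73 + 5.21×1.54)/(21.9+5.21) = 199.2/27.11 = 7.348 mg/L.
Mixed L₀ = (21.9×2.82 + 5.21×61.4)/(27.11) = 381.7/27.11 = 14.08 mg/L.
Initial deficit D₀ = C_s − DO₀ = 9.32 − 7.348 = 1.972 mg/L.
t_c = (1/1.090) ln[(1.29/0.200)(1 − 1.972×1.090/(0.200×14.08))] = 0.9174 × ln(1.526) = 0.3880 d.
D_c = (0.200/1.29) × 14.08 × e^(−0.200×0.3880) = 0.1550 × 14.08 × 0.9253 = 2.020 mg/L.
Minimum DO = 9.32 − 2.020 = 7.300 mg/L.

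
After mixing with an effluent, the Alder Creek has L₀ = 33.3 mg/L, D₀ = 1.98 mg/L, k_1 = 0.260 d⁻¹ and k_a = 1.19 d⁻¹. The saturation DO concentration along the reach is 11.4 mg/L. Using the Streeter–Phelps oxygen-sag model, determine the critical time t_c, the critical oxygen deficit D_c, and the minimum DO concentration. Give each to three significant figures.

t_c ≈ 1.38 d; D_c ≈ 5.08 mg/L; min DO ≈ 6.32 mg/L

t_c = [1/(k_a−k_1)] ln[(k_a/k_1)(1 − D₀(k_a−k_1)/(k_1 L₀))]
= [1/(1.19−0.260)] ln[(1.19/0.260)(1 − 1.98×0.9300/(0.260×33.3))]
= (1/0.9300) ln[4.577 × 0.7873] = 1.075 × ln(3.603) = 1.075 × 1.282 = 1.378 d.
D_c = (k_1/k_a) L₀ e^(−k_1 t_c) = (0.260/1.19) × 33.3 × e^(−0.260×1.378) = 0.2185 × 33.3 × 0.6988 = 5.084 mg/L.
Minimum DO = C_s − D_c = 11.4 − 5.084 = 6.316 mg/L.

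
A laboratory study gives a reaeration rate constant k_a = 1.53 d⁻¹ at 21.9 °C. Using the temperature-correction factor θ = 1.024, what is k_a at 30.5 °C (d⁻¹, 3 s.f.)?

k_a(T₂) = k_a(T₁) · θ^(T₂−T₁) = 1.53 × 1.024^(30.5−21.9)
= 1.53 × 1.024^8.60 = 1.53 × 1.226 = 1.876 d⁻¹.

k_a ≈ 1.88 d⁻¹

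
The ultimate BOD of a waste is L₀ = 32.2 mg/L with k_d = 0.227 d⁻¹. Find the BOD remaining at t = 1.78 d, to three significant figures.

L_t = L₀ e^(−k_d t) = 32.2 × e^(−0.227×1.78) = 32.2 × 0.6676 = 21.50 mg/L.

L ≈ 21.5 mg/L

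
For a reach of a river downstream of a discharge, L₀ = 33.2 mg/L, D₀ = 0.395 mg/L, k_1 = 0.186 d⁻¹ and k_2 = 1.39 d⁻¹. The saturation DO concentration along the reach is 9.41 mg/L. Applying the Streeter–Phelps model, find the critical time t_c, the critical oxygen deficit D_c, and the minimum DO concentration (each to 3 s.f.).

t_c = [1/(k_2−k_1)] ln[(k_2/k_1)(1 − D₀(k_2−k_1)/(k_1 L₀))]
= [1/(1.39−0.186)] ln[(1.39/0.186)(1 − 0.395×1.204/(0.186×33.2))]
= (1/1.204) ln[7.473 × 0.9230] = 0.8306 × ln(6.898) = 0.8306 × 1.931 = 1.604 d.
D_c = (k_1/k_2) L₀ e^(−k_1 t_c) = (0.186/1.39) × 33.2 × e^(−0.186×1.604) = 0.1338 × 33.2 × 0.7421 = 3.297 mg/L.
Minimum DO = C_s − D_c = 9.41 − 3.297 = 6.113 mg/L.

t_c ≈ 1.60 d; D_c ≈ 3.30 mg/L; min DO ≈ 6.11 mg/L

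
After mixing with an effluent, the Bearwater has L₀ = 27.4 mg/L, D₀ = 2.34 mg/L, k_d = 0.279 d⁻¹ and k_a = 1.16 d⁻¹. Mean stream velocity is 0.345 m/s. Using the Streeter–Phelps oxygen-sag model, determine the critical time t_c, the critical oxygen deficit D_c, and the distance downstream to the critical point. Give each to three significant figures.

t_c ≈ 1.26 d; D_c ≈ 4.64 mg/L; x_c ≈ 37.6 km

t_c = [1/(k_a−k_d)] ln[(k_a/k_d)(1 − D₀(k_a−k_d)/(k_d L₀))]
= [1/(1.16−0.279)] ln[(1.16/0.279)(1 − 2.34×0.8810/(0.279×27.4))]
= (1/0.8810) ln[4.158 × 0.7303] = 1.135 × ln(3.036) = 1.135 × 1.111 = 1.261 d.
L(t_c) = L₀ e^(−k_d t_c) = 27.4 × 0.7035 = 19.27 mg/L, and at the critical point k_a D_c = k_d L, so D_c = (0.279/1.16) × 19.27 = 4.636 mg/L.
x_c = v t_c = 0.345 m/s × 1.261 d × 86400 s/d = 37580 m ≈ 37.6 km.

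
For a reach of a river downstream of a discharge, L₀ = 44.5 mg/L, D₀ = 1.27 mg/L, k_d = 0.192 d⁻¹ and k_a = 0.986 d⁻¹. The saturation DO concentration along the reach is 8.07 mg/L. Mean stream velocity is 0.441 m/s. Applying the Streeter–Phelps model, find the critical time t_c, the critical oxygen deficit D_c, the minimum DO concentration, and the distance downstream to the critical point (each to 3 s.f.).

t_c ≈ 1.90 d; D_c ≈ 6.01 mg/L; min DO ≈ 2.06 mg/L; x_c ≈ 72.5 km

At the critical point dD/dt = 0, so k_d L₀ e^(−k_d t) = k_a D. Substituting D(t) from the Streeter–Phelps equation and solving for t gives
t_c = ln[(k_a/k_d)(1 − D₀(k_a−k_d)/(k_d L₀))] / (k_a−k_d).
Here k_a−k_d = 0.7940 d⁻¹ and 1 − D₀(k_a−k_d)/(k_d L₀) = 1 − 1.27×0.7940/(0.192×44.5) = 0.8820, so
t_c = ln(5.135 × 0.8820) / 0.7940 = 1.511 / 0.7940 = 1.902 d.
L(t_c) = L₀ e^(−k_d t_c) = 44.5 × 0.6940 = 30.88 mg/L, and at the critical point k_a D_c = k_d L, so D_c = (0.192/0.986) × 30.88 = 6.014 mg/L.
Minimum DO = C_s − D_c = 8.07 − 6.014 = 2.056 mg/L.
x_c = v t_c = 0.441 m/s × 1.902 d × 86400 s/d = 72490 m ≈ 72.5 km.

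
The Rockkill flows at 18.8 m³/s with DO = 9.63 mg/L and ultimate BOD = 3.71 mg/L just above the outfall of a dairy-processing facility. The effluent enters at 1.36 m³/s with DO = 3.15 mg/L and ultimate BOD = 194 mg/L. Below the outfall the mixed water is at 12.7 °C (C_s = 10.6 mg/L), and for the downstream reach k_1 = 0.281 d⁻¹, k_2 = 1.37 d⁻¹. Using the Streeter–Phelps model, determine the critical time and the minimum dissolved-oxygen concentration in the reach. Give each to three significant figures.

t_c ≈ 1.09 d; minimum DO ≈ 8.10 mg/L

Mixed DO = (18.8×9.63 + 1.36×3.15)/(18.8+1.36) = 185.3/20.16 = 9.193 mg/L.
Mixed L₀ = (18.8×3.71 + 1.36×194)/(20.16) = 333.6/20.16 = 16.55 mg/L.
Initial deficit D₀ = C_s − DO₀ = 10.6 − 9.193 = 1.407 mg/L.
t_c = (1/1.089) ln[(1.37/0.281)(1 − 1.407×1.089/(0.281×16.55))] = 0.9183 × ln(3.269) = 1.088 d.
D_c = (0.281/1.37) × 16.55 × e^(−0.281×1.088) = 0.2051 × 16.55 × 0.7367 = 2.500 mg/L.
Minimum DO = 10.6 − 2.500 = 8.100 mg/L.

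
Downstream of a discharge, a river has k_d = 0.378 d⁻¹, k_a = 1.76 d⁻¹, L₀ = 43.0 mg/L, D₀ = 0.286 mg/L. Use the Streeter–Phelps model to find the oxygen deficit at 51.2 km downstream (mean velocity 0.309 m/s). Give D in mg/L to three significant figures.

D ≈ 5.30 mg/L

Travel time t = x/v = 51.2 km / (0.309 m/s) = 51200 m / 0.309 m/s = 165700 s = 1.918 d.
k_d L₀/(k_a−k_d) = 0.378×43.0/(1.76−0.378) = 16.25/1.382 = 11.76 mg/L.
e^(−k_d t) = e^(−0.378×1.918) = 0.4844; e^(−k_a t) = e^(−1.76×1.918) = 0.03421.
D = 11.76 × (0.4844 − 0.03421) + 0.286 × 0.03421 = 5.294 + 0.009784 = 5.304 mg/L.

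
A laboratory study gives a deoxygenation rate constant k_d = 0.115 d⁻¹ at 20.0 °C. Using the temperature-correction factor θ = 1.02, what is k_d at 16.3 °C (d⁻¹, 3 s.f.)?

k_d(T₂) = k_d(T₁) · θ^(T₂−T₁) = 0.115 × 1.02^(16.3−20.0)
= 0.115 × 1.02^-3.70 = 0.115 × 0.9294 = 0.1069 d⁻¹.

k_d ≈ 0.107 d⁻¹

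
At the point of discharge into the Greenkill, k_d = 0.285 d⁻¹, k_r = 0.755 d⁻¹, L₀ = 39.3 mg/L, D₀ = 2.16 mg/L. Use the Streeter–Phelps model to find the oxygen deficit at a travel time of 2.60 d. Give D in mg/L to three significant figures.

D ≈ 8.32 mg/L

k_d L₀/(k_r−k_d) = 0.285×39.3/(0.755−0.285) = 11.20/0.4700 = 23.83 mg/L.
e^(−k_d t) = e^(−0.285×2.600) = 0.4766; e^(−k_r t) = e^(−0.755×2.600) = 0.1404.
D = 23.83 × (0.4766 − 0.1404) + 2.16 × 0.1404 = 8.012 + 0.3033 = 8.315 mg/L.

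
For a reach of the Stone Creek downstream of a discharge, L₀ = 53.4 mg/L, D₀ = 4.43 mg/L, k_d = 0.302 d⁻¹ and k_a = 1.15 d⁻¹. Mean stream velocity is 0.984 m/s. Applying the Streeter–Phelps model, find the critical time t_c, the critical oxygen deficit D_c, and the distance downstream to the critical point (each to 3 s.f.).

With k_a/k_d = 3.808 and 1 − D₀(k_a−k_d)/(k_d L₀) = 0.7671,
t_c = ln(3.808 × 0.7671) / (1.15 − 0.302) = ln(2.921) / 0.8480 = 1.072/0.8480 = 1.264 d.
L(t_c) = L₀ e^(−k_d t_c) = 53.4 × 0.6827 = 36.45 mg/L, and at the critical point k_a D_c = k_d L, so D_c = (0.302/1.15) × 36.45 = 9.573 mg/L.
x_c = v t_c = 0.984 m/s × 1.264 d × 86400 s/d = 107500 m ≈ 107 km.

t_c ≈ 1.26 d; D_c ≈ 9.57 mg/L; x_c ≈ 107 km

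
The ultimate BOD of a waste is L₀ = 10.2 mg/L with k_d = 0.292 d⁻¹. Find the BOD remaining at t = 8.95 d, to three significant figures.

L_t = L₀ e^(−k_d t) = 10.2 × e^(−0.292×8.95) = 10.2 × 0.07328 = 0.7475 mg/L.

L ≈ 0.748 mg/L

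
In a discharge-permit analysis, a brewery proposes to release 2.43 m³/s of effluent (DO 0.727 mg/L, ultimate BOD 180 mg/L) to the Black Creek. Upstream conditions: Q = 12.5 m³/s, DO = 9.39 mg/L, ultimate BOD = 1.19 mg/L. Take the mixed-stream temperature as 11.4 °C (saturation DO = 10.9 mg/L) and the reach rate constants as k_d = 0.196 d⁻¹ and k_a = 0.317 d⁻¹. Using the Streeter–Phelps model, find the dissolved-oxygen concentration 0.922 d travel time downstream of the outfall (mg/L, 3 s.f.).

DO ≈ 4.40 mg/L

Mixed DO = (12.5×9.39 + 2.43×0.727)/(12.5+2.43) = 119.1/14.93 = 7.980 mg/L.
Mixed L₀ = (12.5×1.19 + 2.43×180)/(14.93) = 452.3/14.93 = 30.29 mg/L.
Initial deficit D₀ = C_s − DO₀ = 10.9 − 7.980 = 2.920 mg/L.
D(0.922) = [0.196×30.29/(0.317−0.196)](e^(−0.196×0.922) − e^(−0.317×0.922)) + 2.920 e^(−0.317×0.922)
= 49.07 × (0.8347 − 0.7466) + 2.920 × 0.7466 = 6.504 mg/L.
DO = 10.9 − 6.504 = 4.396 mg/L.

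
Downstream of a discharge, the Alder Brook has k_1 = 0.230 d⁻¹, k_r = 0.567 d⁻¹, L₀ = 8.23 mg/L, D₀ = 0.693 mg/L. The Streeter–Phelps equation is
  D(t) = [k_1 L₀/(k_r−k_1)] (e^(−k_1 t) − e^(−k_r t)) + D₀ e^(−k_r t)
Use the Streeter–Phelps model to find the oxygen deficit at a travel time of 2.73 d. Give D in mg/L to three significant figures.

D ≈ 1.95 mg/L

k_1 L₀/(k_r−k_1) = 0.230×8.23/(0.567−0.230) = 1.893/0.3370 = 5.617 mg/L.
e^(−k_1 t) = e^(−0.230×2.730) = 0.5337; e^(−k_r t) = e^(−0.567×2.730) = 0.2127.
D = 5.617 × (0.5337 − 0.2127) + 0.693 × 0.2127 = 1.803 + 0.1474 = 1.951 mg/L.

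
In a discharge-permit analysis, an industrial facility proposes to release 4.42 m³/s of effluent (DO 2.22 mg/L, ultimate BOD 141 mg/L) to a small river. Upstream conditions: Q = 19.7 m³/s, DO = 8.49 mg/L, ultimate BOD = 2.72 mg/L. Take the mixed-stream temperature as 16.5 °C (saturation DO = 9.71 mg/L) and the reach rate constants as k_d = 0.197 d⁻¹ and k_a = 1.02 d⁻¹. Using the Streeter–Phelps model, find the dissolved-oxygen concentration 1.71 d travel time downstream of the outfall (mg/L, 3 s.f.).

Mixed DO = (19.7×8.49 + 4.42×2.22)/(19.7+4.42) = 177.1/24.12 = 7.341 mg/L.
Mixed L₀ = (19.7×2.72 + 4.42×141)/(24.12) = 676.8/24.12 = 28.06 mg/L.
Initial deficit D₀ = C_s − DO₀ = 9.71 − 7.341 = 2.369 mg/L.
D(1.71) = [0.197×28.06/(1.02−0.197)](e^(−0.197×1.71) − e^(−1.02×1.71)) + 2.369 e^(−1.02×1.71)
= 6.717 × (0.7140 − 0.1748) + 2.369 × 0.1748 = 4.036 mg/L.
DO = 9.71 − 4.036 = 5.674 mg/L.

DO ≈ 5.67 mg/L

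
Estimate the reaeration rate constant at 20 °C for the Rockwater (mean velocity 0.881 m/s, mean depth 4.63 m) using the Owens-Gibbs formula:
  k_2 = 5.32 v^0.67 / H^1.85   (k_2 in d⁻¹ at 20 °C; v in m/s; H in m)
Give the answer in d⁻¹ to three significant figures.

k_2 = 5.32 × 0.881^0.67 / 4.63^1.85 = 5.32 × 0.9186 / 17.03 = 0.2869 d⁻¹.

k_2 ≈ 0.287 d⁻¹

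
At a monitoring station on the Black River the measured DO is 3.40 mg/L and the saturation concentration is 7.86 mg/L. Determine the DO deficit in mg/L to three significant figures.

D = C_s − C = 7.86 − 3.40 = 4.46 mg/L.

D ≈ 4.46 mg/L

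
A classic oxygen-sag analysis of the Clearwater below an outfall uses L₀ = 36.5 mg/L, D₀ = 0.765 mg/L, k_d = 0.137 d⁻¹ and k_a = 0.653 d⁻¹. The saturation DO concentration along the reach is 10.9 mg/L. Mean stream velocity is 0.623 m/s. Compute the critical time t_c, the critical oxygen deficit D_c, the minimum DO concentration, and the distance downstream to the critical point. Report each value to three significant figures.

t_c ≈ 2.87 d; D_c ≈ 5.17 mg/L; min DO ≈ 5.73 mg/L; x_c ≈ 154 km

t_c = [1/(k_a−k_d)] ln[(k_a/k_d)(1 − D₀(k_a−k_d)/(k_d L₀))]
= [1/(0.653−0.137)] ln[(0.653/0.137)(1 − 0.765×0.5160/(0.137×36.5))]
= (1/0.5160) ln[4.766 × 0.9211] = 1.938 × ln(4.390) = 1.938 × 1.479 = 2.867 d.
D_c = (k_d/k_a) L₀ e^(−k_d t_c) = (0.137/0.653) × 36.5 × e^(−0.137×2.867) = 0.2098 × 36.5 × 0.6752 = 5.170 mg/L.
Minimum DO = C_s − D_c = 10.9 − 5.170 = 5.730 mg/L.
x_c = v t_c = 0.623 m/s × 2.867 d × 86400 s/d = 154300 m ≈ 154 km.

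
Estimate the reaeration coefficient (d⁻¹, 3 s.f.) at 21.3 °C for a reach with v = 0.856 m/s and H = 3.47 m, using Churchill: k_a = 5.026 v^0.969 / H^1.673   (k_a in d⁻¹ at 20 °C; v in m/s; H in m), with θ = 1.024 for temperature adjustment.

k_a ≈ 0.556 d⁻¹

k_a(20) = 5.026 × 0.856^0.969 / 3.47^1.673 = 5.026 × 0.8601 / 8.016 = 0.5393 d⁻¹.
k_a(21.3) = 0.5393 × 1.024^(21.3−20) = 0.5393 × 1.031 = 0.5562 d⁻¹.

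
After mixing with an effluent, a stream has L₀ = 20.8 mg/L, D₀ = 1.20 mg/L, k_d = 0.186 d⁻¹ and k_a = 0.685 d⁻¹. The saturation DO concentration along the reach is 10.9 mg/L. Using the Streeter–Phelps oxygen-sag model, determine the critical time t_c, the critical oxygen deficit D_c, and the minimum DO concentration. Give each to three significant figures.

At the critical point dD/dt = 0, so k_d L₀ e^(−k_d t) = k_a D. Substituting D(t) from the Streeter–Phelps equation and solving for t gives
t_c = ln[(k_a/k_d)(1 − D₀(k_a−k_d)/(k_d L₀))] / (k_a−k_d).
Here k_a−k_d = 0.4990 d⁻¹ and 1 − D₀(k_a−k_d)/(k_d L₀) = 1 − 1.20×0.4990/(0.186×20.8) = 0.8452, so
t_c = ln(3.683 × 0.8452) / 0.4990 = 1.136 / 0.4990 = 2.276 d.
L(t_c) = L₀ e^(−k_d t_c) = 20.8 × 0.6549 = 13.62 mg/L, and at the critical point k_a D_c = k_d L, so D_c = (0.186/0.685) × 13.62 = 3.699 mg/L.
Minimum DO = C_s − D_c = 10.9 − 3.699 = 7.201 mg/L.

t_c ≈ 2.28 d; D_c ≈ 3.70 mg/L; min DO ≈ 7.20 mg/L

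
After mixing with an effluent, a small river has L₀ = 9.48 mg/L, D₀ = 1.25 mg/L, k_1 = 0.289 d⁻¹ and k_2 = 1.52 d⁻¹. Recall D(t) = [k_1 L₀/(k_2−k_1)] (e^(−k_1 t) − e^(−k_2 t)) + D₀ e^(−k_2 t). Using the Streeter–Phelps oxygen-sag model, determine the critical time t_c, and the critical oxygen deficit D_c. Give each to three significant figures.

t_c = [1/(k_2−k_1)] ln[(k_2/k_1)(1 − D₀(k_2−k_1)/(k_1 L₀))]
= [1/(1.52−0.289)] ln[(1.52/0.289)(1 − 1.25×1.231/(0.289×9.48))]
= (1/1.231) ln[5.260 × 0.4384] = 0.8123 × ln(2.306) = 0.8123 × 0.8353 = 0.6786 d.
D_c = (k_1/k_2) L₀ e^(−k_1 t_c) = (0.289/1.52) × 9.48 × e^(−0.289×0.6786) = 0.1901 × 9.48 × 0.8219 = 1.481 mg/L.

t_c ≈ 0.679 d; D_c ≈ 1.48 mg/L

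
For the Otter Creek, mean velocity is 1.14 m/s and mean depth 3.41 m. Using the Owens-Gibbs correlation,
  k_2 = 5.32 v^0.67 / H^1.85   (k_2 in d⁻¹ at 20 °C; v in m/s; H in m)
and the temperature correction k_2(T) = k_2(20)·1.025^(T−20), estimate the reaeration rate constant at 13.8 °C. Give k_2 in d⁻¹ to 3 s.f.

k_2 ≈ 0.515 d⁻¹

k_2(20) = 5.32 × 1.14^0.67 / 3.41^1.85 = 5.32 × 1.092 / 9.674 = 0.6004 d⁻¹.
k_2(13.8) = 0.6004 × 1.025^(13.8−20) = 0.6004 × 0.8580 = 0.5152 d⁻¹.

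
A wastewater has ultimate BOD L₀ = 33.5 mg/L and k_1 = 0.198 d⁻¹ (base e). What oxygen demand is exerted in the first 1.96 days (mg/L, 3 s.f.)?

y_t = L₀(1 − e^(−k_1 t)) = 33.5 × (1 − e^(−0.198×1.96))
= 33.5 × (1 − 0.6784) = 33.5 × 0.3216 = 10.78 mg/L.

y ≈ 10.8 mg/L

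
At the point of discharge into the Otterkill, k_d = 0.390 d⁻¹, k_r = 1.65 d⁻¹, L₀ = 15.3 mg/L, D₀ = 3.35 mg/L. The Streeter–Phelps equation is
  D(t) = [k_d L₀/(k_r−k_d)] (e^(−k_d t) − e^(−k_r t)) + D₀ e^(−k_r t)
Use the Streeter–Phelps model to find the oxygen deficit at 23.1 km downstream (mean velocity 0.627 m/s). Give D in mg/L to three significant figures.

D ≈ 3.32 mg/L

Travel time t = x/v = 23.1 km / (0.627 m/s) = 23100 m / 0.627 m/s = 36840 s = 0.4264 d.
k_d L₀/(k_r−k_d) = 0.390×15.3/(1.65−0.390) = 5.967/1.260 = 4.736 mg/L.
e^(−k_d t) = e^(−0.390×0.4264) = 0.8468; e^(−k_r t) = e^(−1.65×0.4264) = 0.4948.
D = 4.736 × (0.8468 − 0.4948) + 3.35 × 0.4948 = 1.667 + 1.658 = 3.324 mg/L.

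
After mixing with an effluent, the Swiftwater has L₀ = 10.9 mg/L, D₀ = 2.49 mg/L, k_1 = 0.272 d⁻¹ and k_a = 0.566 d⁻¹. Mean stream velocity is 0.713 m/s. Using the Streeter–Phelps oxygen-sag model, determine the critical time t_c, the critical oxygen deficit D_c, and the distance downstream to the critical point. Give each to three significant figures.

t_c ≈ 1.53 d; D_c ≈ 3.46 mg/L; x_c ≈ 94.1 km

With k_a/k_1 = 2.081 and 1 − D₀(k_a−k_1)/(k_1 L₀) = 0.7531,
t_c = ln(2.081 × 0.7531) / (0.566 − 0.272) = ln(1.567) / 0.2940 = 0.4492/0.2940 = 1.528 d.
D_c = (k_1/k_a) L₀ e^(−k_1 t_c) = (0.272/0.566) × 10.9 × e^(−0.272×1.528) = 0.4806 × 10.9 × 0.6599 = 3.457 mg/L.
x_c = v t_c = 0.713 m/s × 1.528 d × 86400 s/d = 94130 m ≈ 94.1 km.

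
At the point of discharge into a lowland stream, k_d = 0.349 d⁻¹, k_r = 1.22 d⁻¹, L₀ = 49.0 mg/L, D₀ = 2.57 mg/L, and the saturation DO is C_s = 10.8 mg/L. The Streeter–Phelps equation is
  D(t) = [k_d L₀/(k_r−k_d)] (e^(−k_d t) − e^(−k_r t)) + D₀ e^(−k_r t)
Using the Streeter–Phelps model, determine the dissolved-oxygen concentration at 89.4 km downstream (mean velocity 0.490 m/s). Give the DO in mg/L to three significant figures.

Travel time t = x/v = 89.4 km / (0.490 m/s) = 89400 m / 0.490 m/s = 182400 s = 2.112 d.
k_d L₀/(k_r−k_d) = 0.349×49.0/(1.22−0.349) = 17.10/0.8710 = 19.63 mg/L.
e^(−k_d t) = e^(−0.349×2.112) = 0.4786; e^(−k_r t) = e^(−1.22×2.112) = 0.07606.
D = 19.63 × (0.4786 − 0.07606) + 2.57 × 0.07606 = 7.903 + 0.1955 = 8.098 mg/L.
DO = C_s − D = 10.8 − 8.098 = 2.702 mg/L.

DO ≈ 2.70 mg/L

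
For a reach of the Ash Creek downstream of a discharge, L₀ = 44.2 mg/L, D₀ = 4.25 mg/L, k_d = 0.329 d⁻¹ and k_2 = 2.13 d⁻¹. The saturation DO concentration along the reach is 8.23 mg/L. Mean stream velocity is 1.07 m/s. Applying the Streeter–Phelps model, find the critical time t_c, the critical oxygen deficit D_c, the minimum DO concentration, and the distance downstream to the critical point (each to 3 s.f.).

t_c ≈ 0.622 d; D_c ≈ 5.56 mg/L; min DO ≈ 2.67 mg/L; x_c ≈ 57.5 km

t_c = [1/(k_2−k_d)] ln[(k_2/k_d)(1 − D₀(k_2−k_d)/(k_d L₀))]
= [1/(2.13−0.329)] ln[(2.13/0.329)(1 − 4.25×1.801/(0.329×44.2))]
= (1/1.801) ln[6.474 × 0.4736] = 0.5552 × ln(3.066) = 0.5552 × 1.121 = 0.6222 d.
D_c = (k_d/k_2) L₀ e^(−k_d t_c) = (0.329/2.13) × 44.2 × e^(−0.329×0.6222) = 0.1545 × 44.2 × 0.8149 = 5.563 mg/L.
Minimum DO = C_s − D_c = 8.23 − 5.563 = 2.667 mg/L.
x_c = v t_c = 1.07 m/s × 0.6222 d × 86400 s/d = 57520 m ≈ 57.5 km.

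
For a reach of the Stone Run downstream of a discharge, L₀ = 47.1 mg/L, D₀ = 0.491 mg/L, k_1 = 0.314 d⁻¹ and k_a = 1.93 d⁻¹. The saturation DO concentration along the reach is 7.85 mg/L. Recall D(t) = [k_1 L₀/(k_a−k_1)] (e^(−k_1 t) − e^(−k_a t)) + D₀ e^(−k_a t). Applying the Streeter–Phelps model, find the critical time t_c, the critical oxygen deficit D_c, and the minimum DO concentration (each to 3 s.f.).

t_c ≈ 1.09 d; D_c ≈ 5.44 mg/L; min DO ≈ 2.41 mg/L

t_c = [1/(k_a−k_1)] ln[(k_a/k_1)(1 − D₀(k_a−k_1)/(k_1 L₀))]
= [1/(1.93−0.314)] ln[(1.93/0.314)(1 − 0.491×1.616/(0.314×47.1))]
= (1/1.616) ln[6.146 × 0.9463] = 0.6188 × ln(5.817) = 0.6188 × 1.761 = 1.090 d.
L(t_c) = L₀ e^(−k_1 t_c) = 47.1 × 0.7103 = 33.45 mg/L, and at the critical point k_a D_c = k_1 L, so D_c = (0.314/1.93) × 33.45 = 5.443 mg/L.
Minimum DO = C_s − D_c = 7.85 − 5.443 = 2.407 mg/L.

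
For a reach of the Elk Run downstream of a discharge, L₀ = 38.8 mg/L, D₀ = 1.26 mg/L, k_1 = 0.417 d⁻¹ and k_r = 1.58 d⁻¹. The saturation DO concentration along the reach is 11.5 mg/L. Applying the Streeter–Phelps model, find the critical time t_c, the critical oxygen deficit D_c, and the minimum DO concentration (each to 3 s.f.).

t_c = [1/(k_r−k_1)] ln[(k_r/k_1)(1 − D₀(k_r−k_1)/(k_1 L₀))]
= [1/(1.58−0.417)] ln[(1.58/0.417)(1 − 1.26×1.163/(0.417×38.8))]
= (1/1.163) ln[3.789 × 0.9094] = 0.8598 × ln(3.446) = 0.8598 × 1.237 = 1.064 d.
D_c = (k_1/k_r) L₀ e^(−k_1 t_c) = (0.417/1.58) × 38.8 × e^(−0.417×1.064) = 0.2639 × 38.8 × 0.6417 = 6.571 mg/L.
Minimum DO = C_s − D_c = 11.5 − 6.571 = 4.929 mg/L.

t_c ≈ 1.06 d; D_c ≈ 6.57 mg/L; min DO ≈ 4.93 mg/L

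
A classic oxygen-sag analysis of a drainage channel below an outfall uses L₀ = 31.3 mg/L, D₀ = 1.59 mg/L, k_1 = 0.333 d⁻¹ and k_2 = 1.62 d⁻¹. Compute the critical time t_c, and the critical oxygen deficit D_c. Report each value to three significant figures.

t_c ≈ 1.06 d; D_c ≈ 4.52 mg/L

At the critical point dD/dt = 0, so k_1 L₀ e^(−k_1 t) = k_2 D. Substituting D(t) from the Streeter–Phelps equation and solving for t gives
t_c = ln[(k_2/k_1)(1 − D₀(k_2−k_1)/(k_1 L₀))] / (k_2−k_1).
Here k_2−k_1 = 1.287 d⁻¹ and 1 − D₀(k_2−k_1)/(k_1 L₀) = 1 − 1.59×1.287/(0.333×31.3) = 0.8037, so
t_c = ln(4.865 × 0.8037) / 1.287 = 1.363 / 1.287 = 1.059 d.
L(t_c) = L₀ e^(−k_1 t_c) = 31.3 × 0.7027 = 22.00 mg/L, and at the critical point k_2 D_c = k_1 L, so D_c = (0.333/1.62) × 22.00 = 4.521 mg/L.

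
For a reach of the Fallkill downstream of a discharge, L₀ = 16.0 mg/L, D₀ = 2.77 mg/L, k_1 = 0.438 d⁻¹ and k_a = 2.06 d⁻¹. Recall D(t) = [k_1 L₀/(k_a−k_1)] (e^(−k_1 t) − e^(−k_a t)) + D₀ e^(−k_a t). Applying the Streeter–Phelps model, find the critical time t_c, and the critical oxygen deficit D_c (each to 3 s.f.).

t_c = [1/(k_a−k_1)] ln[(k_a/k_1)(1 − D₀(k_a−k_1)/(k_1 L₀))]
= [1/(2.06−0.438)] ln[(2.06/0.438)(1 − 2.77×1.622/(0.438×16.0))]
= (1/1.622) ln[4.703 × 0.3589] = 0.6165 × ln(1.688) = 0.6165 × 0.5235 = 0.3227 d.
D_c = (k_1/k_a) L₀ e^(−k_1 t_c) = (0.438/2.06) × 16.0 × e^(−0.438×0.3227) = 0.2126 × 16.0 × 0.8682 = 2.953 mg/L.

t_c ≈ 0.323 d; D_c ≈ 2.95 mg/L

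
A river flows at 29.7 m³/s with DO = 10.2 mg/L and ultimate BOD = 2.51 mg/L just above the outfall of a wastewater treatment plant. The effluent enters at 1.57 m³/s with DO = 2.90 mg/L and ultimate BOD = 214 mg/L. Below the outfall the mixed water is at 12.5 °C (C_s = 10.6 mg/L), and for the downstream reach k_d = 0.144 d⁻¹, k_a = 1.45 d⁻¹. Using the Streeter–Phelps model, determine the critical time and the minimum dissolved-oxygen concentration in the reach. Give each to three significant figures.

Mixed DO = (29.7×10.2 + 1.57×2.90)/(29.7+1.57) = 307.5/31.27 = 9.833 mg/L.
Mixed L₀ = (29.7×2.51 + 1.57×214)/(31.27) = 410.5/31.27 = 13.13 mg/L.
Initial deficit D₀ = C_s − DO₀ = 10.6 − 9.833 = 0.7665 mg/L.
t_c = (1/1.306) ln[(1.45/0.144)(1 − 0.7665×1.306/(0.144×13.13))] = 0.7657 × ln(4.737) = 1.191 d.
D_c = (0.144/1.45) × 13.13 × e^(−0.144×1.191) = 0.09931 × 13.13 × 0.8424 = 1.098 mg/L.
Minimum DO = 10.6 − 1.098 = 9.502 mg/L.

t_c ≈ 1.19 d; minimum DO ≈ 9.50 mg/L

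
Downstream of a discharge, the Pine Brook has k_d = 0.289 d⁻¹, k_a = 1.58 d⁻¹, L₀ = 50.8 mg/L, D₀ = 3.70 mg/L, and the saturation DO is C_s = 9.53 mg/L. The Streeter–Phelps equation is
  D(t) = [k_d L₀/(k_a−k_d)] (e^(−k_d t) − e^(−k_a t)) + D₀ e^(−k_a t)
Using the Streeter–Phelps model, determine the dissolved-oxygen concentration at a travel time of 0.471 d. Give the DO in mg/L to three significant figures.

k_d L₀/(k_a−k_d) = 0.289×50.8/(1.58−0.289) = 14.68/1.291 = 11.37 mg/L.
e^(−k_d t) = e^(−0.289×0.4710) = 0.8727; e^(−k_a t) = e^(−1.58×0.4710) = 0.4751.
D = 11.37 × (0.8727 − 0.4751) + 3.70 × 0.4751 = 4.522 + 1.758 = 6.280 mg/L.
DO = C_s − D = 9.53 − 6.280 = 3.250 mg/L.

DO ≈ 3.25 mg/L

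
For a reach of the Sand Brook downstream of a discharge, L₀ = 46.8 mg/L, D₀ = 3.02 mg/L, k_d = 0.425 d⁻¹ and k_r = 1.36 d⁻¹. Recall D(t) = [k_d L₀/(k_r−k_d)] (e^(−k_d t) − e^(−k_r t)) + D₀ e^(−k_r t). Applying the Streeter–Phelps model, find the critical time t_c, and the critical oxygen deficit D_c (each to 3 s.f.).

t_c ≈ 1.08 d; D_c ≈ 9.24 mg/L

With k_r/k_d = 3.200 and 1 − D₀(k_r−k_d)/(k_d L₀) = 0.8580,
t_c = ln(3.200 × 0.8580) / (1.36 − 0.425) = ln(2.746) / 0.9350 = 1.010/0.9350 = 1.080 d.
D_c = (k_d/k_r) L₀ e^(−k_d t_c) = (0.425/1.36) × 46.8 × e^(−0.425×1.080) = 0.3125 × 46.8 × 0.6318 = 9.241 mg/L.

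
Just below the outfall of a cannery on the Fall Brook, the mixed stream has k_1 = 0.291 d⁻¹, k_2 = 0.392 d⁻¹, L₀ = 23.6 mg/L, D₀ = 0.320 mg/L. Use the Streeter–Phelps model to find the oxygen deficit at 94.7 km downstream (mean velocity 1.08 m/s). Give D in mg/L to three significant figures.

Travel time t = x/v = 94.7 km / (1.08 m/s) = 94700 m / 1.08 m/s = 87690 s = 1.015 d.
k_1 L₀/(k_2−k_1) = 0.291×23.6/(0.392−0.291) = 6.868/0.1010 = 68.00 mg/L.
e^(−k_1 t) = e^(−0.291×1.015) = 0.7443; e^(−k_2 t) = e^(−0.392×1.015) = 0.6718.
D = 68.00 × (0.7443 − 0.6718) + 0.320 × 0.6718 = 4.930 + 0.2150 = 5.145 mg/L.

D ≈ 5.15 mg/L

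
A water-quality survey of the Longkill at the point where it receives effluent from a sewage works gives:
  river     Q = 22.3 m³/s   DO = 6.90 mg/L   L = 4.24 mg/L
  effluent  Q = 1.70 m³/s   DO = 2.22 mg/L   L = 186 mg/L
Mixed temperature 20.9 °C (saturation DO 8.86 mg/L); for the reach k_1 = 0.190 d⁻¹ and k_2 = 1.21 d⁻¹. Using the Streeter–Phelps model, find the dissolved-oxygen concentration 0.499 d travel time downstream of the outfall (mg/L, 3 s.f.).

DO ≈ 6.45 mg/L

Mixed DO = (22.3×6.90 + 1.70×2.22)/(22.3+1.70) = 157.6/24.00 = 6.569 mg/L.
Mixed L₀ = (22.3×4.24 + 1.70×186)/(24.00) = 410.8/24.00 = 17.11 mg/L.
Initial deficit D₀ = C_s − DO₀ = 8.86 − 6.569 = 2.291 mg/L.
D(0.499) = [0.190×17.11/(1.21−0.190)](e^(−0.190×0.499) − e^(−1.21×0.499)) + 2.291 e^(−1.21×0.499)
= 3.188 × (0.9095 − 0.5467) + 2.291 × 0.5467 = 2.409 mg/L.
DO = 8.86 − 2.409 = 6.451 mg/L.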